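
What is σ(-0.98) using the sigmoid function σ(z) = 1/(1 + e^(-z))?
0.2729

sigmoid(-0.98) = 1/(1 + e^(0.98)) = 1/(1 + 2.664) = 0.2729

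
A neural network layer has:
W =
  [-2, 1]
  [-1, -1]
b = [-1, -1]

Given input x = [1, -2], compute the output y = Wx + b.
y = [-5, 0]

Wx = [-2×1 + 1×-2, -1×1 + -1×-2]
   = [-4, 1]
y = Wx + b = [-4 + -1, 1 + -1] = [-5, 0]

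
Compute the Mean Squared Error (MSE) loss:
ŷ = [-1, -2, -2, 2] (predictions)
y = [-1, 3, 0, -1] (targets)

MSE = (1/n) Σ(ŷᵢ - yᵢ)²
MSE = 9.5

MSE = (1/4)((-1--1)² + (-2-3)² + (-2-0)² + (2--1)²) = (1/4)(0 + 25 + 4 + 9) = 9.5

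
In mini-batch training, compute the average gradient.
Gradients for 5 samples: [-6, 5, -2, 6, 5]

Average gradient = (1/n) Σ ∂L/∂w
Average gradient = 1.6

Average = (1/5)(-6 + 5 + -2 + 6 + 5) = 8/5 = 1.6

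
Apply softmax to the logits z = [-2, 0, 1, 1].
p = [0.0206, 0.1522, 0.4136, 0.4136]

exp(z) = [0.1353, 1, 2.718, 2.718]
Sum = 6.572
p = [0.0206, 0.1522, 0.4136, 0.4136]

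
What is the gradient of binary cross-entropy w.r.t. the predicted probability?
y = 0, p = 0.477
∂L/∂p = 1.912

∂L/∂p = -y/p + (1-y)/(1-p) = 0 + 1/0.523 = 1.912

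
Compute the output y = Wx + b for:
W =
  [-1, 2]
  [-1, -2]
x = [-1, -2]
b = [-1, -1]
y = [-4, 4]

Wx = [-1×-1 + 2×-2, -1×-1 + -2×-2]
   = [-3, 5]
y = Wx + b = [-3 + -1, 5 + -1] = [-4, 4]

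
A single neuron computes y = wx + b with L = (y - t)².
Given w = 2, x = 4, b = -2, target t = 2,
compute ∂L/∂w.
∂L/∂w = 32

y = wx + b = (2)(4) + -2 = 6
∂L/∂y = 2(y - t) = 2(6 - 2) = 8
∂y/∂w = x = 4
∂L/∂w = ∂L/∂y · ∂y/∂w = 8 × 4 = 32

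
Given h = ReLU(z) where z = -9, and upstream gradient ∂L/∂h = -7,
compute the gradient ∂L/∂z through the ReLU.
∂L/∂z = 0

h = ReLU(-9) = 0
Since z < 0: ∂h/∂z = 0
∂L/∂z = ∂L/∂h · ∂h/∂z = -7 × 0 = 0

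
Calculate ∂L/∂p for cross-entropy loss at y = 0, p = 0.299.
∂L/∂p = 1.427

∂L/∂p = -y/p + (1-y)/(1-p) = 0 + 1/0.701 = 1.427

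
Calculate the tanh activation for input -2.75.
-0.9919

tanh(-2.75) = (e^(-2.75) - e^(2.75))/(e^(-2.75) + e^(2.75)) = -0.9919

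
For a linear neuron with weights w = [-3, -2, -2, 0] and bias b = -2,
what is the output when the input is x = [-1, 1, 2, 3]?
y = -5

y = (-3)(-1) + (-2)(1) + (-2)(2) + (0)(3) + -2 = -5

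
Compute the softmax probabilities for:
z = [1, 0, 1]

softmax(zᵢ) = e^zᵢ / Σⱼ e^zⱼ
p = [0.4223, 0.1554, 0.4223]

exp(z) = [2.718, 1, 2.718]
Sum = 6.437
p = [0.4223, 0.1554, 0.4223]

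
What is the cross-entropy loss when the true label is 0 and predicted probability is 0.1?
L = 0.1054

L = -0·log(0.1) - 1·log(0.9) = -log(0.9) = 0.1054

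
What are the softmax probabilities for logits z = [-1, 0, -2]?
p = [0.2447, 0.6652, 0.09]

exp(z) = [0.3679, 1, 0.1353]
Sum = 1.503
p = [0.2447, 0.6652, 0.09]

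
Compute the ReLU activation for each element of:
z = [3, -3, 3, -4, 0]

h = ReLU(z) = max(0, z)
h = [3, 0, 3, 0, 0]

ReLU applied element-wise: max(0,3)=3, max(0,-3)=0, max(0,3)=3, max(0,-4)=0, max(0,0)=0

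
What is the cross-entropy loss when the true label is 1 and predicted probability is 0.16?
L = 1.833

L = -1·log(0.16) - 0·log(0.84) = -log(0.16) = 1.833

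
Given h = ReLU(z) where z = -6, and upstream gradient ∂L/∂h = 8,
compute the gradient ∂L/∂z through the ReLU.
∂L/∂z = 0

h = ReLU(-6) = 0
Since z < 0: ∂h/∂z = 0
∂L/∂z = ∂L/∂h · ∂h/∂z = 8 × 0 = 0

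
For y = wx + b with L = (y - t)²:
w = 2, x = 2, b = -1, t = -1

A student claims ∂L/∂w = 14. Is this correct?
Incorrect

y = (2)(2) + -1 = 3
∂L/∂y = 2(y - t) = 2(3 - -1) = 8
∂y/∂w = x = 2
∂L/∂w = 8 × 2 = 16

Claimed value: 14
Incorrect: The correct gradient is 16.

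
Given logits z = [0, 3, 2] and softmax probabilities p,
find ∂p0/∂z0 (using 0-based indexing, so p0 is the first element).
∂p0/∂z0 = 0.03389

p = softmax(z) = [0.03512, 0.7054, 0.2595]
p0 = 0.03512

∂p0/∂z0 = p0(1 - p0) = 0.03512 × (1 - 0.03512) = 0.03389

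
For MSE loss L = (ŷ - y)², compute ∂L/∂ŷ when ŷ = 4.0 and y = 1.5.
∂L/∂ŷ = 5.0

∂L/∂ŷ = 2(ŷ - y) = 2(4.0 - 1.5) = 2(2.5) = 5.0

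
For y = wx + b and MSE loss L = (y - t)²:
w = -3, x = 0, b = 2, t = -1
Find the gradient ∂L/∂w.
∂L/∂w = 0

y = wx + b = (-3)(0) + 2 = 2
∂L/∂y = 2(y - t) = 2(2 - -1) = 6
∂y/∂w = x = 0
∂L/∂w = ∂L/∂y · ∂y/∂w = 6 × 0 = 0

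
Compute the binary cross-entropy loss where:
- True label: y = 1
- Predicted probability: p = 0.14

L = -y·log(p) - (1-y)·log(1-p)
L = 1.966

L = -1·log(0.14) - 0·log(0.86) = -log(0.14) = 1.966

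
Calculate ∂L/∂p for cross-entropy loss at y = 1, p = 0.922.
∂L/∂p = -1.085

∂L/∂p = -y/p + (1-y)/(1-p) = -1/0.922 + 0 = -1.085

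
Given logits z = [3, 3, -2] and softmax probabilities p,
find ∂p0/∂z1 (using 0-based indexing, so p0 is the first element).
∂p0/∂z1 = -0.2483

p = softmax(z) = [0.4983, 0.4983, 0.003358]
p0 = 0.4983, p1 = 0.4983

∂p0/∂z1 = -p0 × p1 = -0.4983 × 0.4983 = -0.2483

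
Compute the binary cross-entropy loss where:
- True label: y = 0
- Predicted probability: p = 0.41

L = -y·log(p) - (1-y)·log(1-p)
L = 0.5276

L = -0·log(0.41) - 1·log(0.59) = -log(0.59) = 0.5276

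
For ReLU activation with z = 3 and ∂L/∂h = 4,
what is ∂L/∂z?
∂L/∂z = 4

h = ReLU(3) = 3
Since z > 0: ∂h/∂z = 1
∂L/∂z = ∂L/∂h · ∂h/∂z = 4 × 1 = 4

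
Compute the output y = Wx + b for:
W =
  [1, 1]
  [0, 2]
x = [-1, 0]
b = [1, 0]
y = [0, 0]

Wx = [1×-1 + 1×0, 0×-1 + 2×0]
   = [-1, 0]
y = Wx + b = [-1 + 1, 0 + 0] = [0, 0]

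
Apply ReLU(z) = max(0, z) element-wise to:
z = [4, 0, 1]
h = [4, 0, 1]

ReLU applied element-wise: max(0,4)=4, max(0,0)=0, max(0,1)=1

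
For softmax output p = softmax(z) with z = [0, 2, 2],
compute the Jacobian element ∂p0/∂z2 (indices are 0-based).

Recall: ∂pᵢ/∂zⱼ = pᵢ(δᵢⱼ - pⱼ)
∂p0/∂z2 = -0.02968

p = softmax(z) = [0.06338, 0.4683, 0.4683]
p0 = 0.06338, p2 = 0.4683

∂p0/∂z2 = -p0 × p2 = -0.06338 × 0.4683 = -0.02968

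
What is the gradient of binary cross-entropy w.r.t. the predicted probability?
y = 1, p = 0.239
∂L/∂p = -4.184

∂L/∂p = -y/p + (1-y)/(1-p) = -1/0.239 + 0 = -4.184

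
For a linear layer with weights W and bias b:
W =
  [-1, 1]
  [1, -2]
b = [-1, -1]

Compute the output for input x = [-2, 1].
y = [2, -5]

Wx = [-1×-2 + 1×1, 1×-2 + -2×1]
   = [3, -4]
y = Wx + b = [3 + -1, -4 + -1] = [2, -5]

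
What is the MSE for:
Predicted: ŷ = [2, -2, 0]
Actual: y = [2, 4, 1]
MSE = 12.33

MSE = (1/3)((2-2)² + (-2-4)² + (0-1)²) = (1/3)(0 + 36 + 1) = 12.33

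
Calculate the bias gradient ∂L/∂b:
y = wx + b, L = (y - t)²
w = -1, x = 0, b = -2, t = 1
∂L/∂b = -6

y = wx + b = (-1)(0) + -2 = -2
∂L/∂y = 2(y - t) = 2(-2 - 1) = -6
∂y/∂b = 1
∂L/∂b = ∂L/∂y · ∂y/∂b = -6 × 1 = -6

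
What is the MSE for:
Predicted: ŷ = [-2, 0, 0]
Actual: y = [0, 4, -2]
MSE = 8

MSE = (1/3)((-2-0)² + (0-4)² + (0--2)²) = (1/3)(4 + 16 + 4) = 8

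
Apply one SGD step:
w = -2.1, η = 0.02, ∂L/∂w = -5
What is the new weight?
w_new = -2

w_new = w - η·∂L/∂w = -2.1 - 0.02×(-5) = -2.1 - (-0.1) = -2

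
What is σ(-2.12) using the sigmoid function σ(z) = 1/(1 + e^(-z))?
0.1072

sigmoid(-2.12) = 1/(1 + e^(2.12)) = 1/(1 + 8.331) = 0.1072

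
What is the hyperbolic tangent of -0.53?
-0.4854

tanh(-0.53) = (e^(-0.53) - e^(0.53))/(e^(-0.53) + e^(0.53)) = -0.4854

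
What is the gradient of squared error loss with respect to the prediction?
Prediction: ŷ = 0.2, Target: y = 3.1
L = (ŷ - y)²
∂L/∂ŷ = -5.8

∂L/∂ŷ = 2(ŷ - y) = 2(0.2 - 3.1) = 2(-2.9) = -5.8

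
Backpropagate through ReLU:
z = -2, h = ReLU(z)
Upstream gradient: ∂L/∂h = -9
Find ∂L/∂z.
∂L/∂z = 0

h = ReLU(-2) = 0
Since z < 0: ∂h/∂z = 0
∂L/∂z = ∂L/∂h · ∂h/∂z = -9 × 0 = 0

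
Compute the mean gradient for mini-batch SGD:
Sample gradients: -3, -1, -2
Average gradient = -2

Average = (1/3)(-3 + -1 + -2) = -6/3 = -2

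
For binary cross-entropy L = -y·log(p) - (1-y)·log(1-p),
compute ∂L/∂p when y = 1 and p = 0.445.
∂L/∂p = -2.247

∂L/∂p = -y/p + (1-y)/(1-p) = -1/0.445 + 0 = -2.247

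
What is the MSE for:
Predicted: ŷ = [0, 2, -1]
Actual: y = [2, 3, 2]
MSE = 4.667

MSE = (1/3)((0-2)² + (2-3)² + (-1-2)²) = (1/3)(4 + 1 + 9) = 4.667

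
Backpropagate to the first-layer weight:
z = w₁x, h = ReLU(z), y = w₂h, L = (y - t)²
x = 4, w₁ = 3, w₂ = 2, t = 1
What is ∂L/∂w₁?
∂L/∂w₁ = 368

Forward pass:
z = w₁x = 3×4 = 12
h = ReLU(12) = 12
y = w₂h = 2×12 = 24

Backward pass:
∂L/∂y = 2(y - t) = 2(24 - 1) = 46
∂y/∂h = w₂ = 2
∂h/∂z = 1 (ReLU derivative)
∂z/∂w₁ = x = 4

∂L/∂w₁ = 46 × 2 × 1 × 4 = 368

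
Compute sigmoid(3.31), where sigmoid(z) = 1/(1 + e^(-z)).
0.9648

sigmoid(3.31) = 1/(1 + e^(-3.31)) = 1/(1 + 0.03652) = 0.9648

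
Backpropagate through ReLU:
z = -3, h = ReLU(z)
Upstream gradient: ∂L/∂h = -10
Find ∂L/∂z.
∂L/∂z = 0

h = ReLU(-3) = 0
Since z < 0: ∂h/∂z = 0
∂L/∂z = ∂L/∂h · ∂h/∂z = -10 × 0 = 0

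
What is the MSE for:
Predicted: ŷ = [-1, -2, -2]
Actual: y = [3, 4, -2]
MSE = 17.33

MSE = (1/3)((-1-3)² + (-2-4)² + (-2--2)²) = (1/3)(16 + 36 + 0) = 17.33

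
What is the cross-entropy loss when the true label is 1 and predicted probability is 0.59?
L = 0.5276

L = -1·log(0.59) - 0·log(0.41) = -log(0.59) = 0.5276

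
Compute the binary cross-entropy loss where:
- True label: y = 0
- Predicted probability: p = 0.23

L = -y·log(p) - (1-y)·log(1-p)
L = 0.2614

L = -0·log(0.23) - 1·log(0.77) = -log(0.77) = 0.2614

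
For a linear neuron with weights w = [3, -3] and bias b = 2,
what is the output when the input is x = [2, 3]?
y = -1

y = (3)(2) + (-3)(3) + 2 = -1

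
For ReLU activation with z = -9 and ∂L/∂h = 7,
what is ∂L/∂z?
∂L/∂z = 0

h = ReLU(-9) = 0
Since z < 0: ∂h/∂z = 0
∂L/∂z = ∂L/∂h · ∂h/∂z = 7 × 0 = 0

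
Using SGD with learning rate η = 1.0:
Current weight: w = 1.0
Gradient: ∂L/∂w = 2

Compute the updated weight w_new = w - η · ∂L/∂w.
w_new = -1

w_new = w - η·∂L/∂w = 1.0 - 1.0×(2) = 1.0 - (2) = -1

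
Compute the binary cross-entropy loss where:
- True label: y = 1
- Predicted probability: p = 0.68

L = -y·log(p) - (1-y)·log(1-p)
L = 0.3857

L = -1·log(0.68) - 0·log(0.32) = -log(0.68) = 0.3857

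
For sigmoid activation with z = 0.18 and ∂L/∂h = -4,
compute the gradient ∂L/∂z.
∂L/∂z = -0.9919

σ(0.18) = 0.5449
σ'(0.18) = σ(0.18)(1 - σ(0.18)) = 0.5449 × 0.4551 = 0.248
∂L/∂z = ∂L/∂h · σ'(z) = -4 × 0.248 = -0.9919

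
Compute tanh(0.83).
0.6805

tanh(0.83) = (e^(0.83) - e^(-0.83))/(e^(0.83) + e^(-0.83)) = 0.6805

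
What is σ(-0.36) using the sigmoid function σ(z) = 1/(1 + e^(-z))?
0.411

sigmoid(-0.36) = 1/(1 + e^(0.36)) = 1/(1 + 1.433) = 0.411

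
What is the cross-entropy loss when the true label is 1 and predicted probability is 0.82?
L = 0.1985

L = -1·log(0.82) - 0·log(0.18) = -log(0.82) = 0.1985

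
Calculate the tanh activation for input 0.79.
0.6584

tanh(0.79) = (e^(0.79) - e^(-0.79))/(e^(0.79) + e^(-0.79)) = 0.6584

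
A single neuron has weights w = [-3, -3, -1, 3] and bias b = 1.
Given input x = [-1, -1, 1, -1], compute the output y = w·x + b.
y = 3

y = (-3)(-1) + (-3)(-1) + (-1)(1) + (3)(-1) + 1 = 3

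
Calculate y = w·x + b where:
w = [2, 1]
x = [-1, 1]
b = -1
y = -2

y = (2)(-1) + (1)(1) + -1 = -2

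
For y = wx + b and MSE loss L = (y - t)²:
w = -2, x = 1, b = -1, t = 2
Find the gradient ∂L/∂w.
∂L/∂w = -10

y = wx + b = (-2)(1) + -1 = -3
∂L/∂y = 2(y - t) = 2(-3 - 2) = -10
∂y/∂w = x = 1
∂L/∂w = ∂L/∂y · ∂y/∂w = -10 × 1 = -10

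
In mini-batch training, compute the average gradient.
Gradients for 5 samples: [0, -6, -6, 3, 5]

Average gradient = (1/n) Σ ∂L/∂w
Average gradient = -0.8

Average = (1/5)(0 + -6 + -6 + 3 + 5) = -4/5 = -0.8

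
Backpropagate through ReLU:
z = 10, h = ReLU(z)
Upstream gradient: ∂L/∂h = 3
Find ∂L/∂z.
∂L/∂z = 3

h = ReLU(10) = 10
Since z > 0: ∂h/∂z = 1
∂L/∂z = ∂L/∂h · ∂h/∂z = 3 × 1 = 3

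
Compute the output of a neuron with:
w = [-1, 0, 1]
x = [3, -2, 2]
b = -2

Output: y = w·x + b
y = -3

y = (-1)(3) + (0)(-2) + (1)(2) + -2 = -3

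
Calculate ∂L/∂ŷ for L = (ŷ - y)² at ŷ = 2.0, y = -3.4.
∂L/∂ŷ = 10.8

∂L/∂ŷ = 2(ŷ - y) = 2(2.0 - -3.4) = 2(5.4) = 10.8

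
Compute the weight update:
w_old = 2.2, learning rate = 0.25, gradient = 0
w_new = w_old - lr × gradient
w_new = 2.2

w_new = w - η·∂L/∂w = 2.2 - 0.25×(0) = 2.2 - (0) = 2.2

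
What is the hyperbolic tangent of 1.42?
0.8896

tanh(1.42) = (e^(1.42) - e^(-1.42))/(e^(1.42) + e^(-1.42)) = 0.8896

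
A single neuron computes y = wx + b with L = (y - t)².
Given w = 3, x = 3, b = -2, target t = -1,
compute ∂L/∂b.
∂L/∂b = 16

y = wx + b = (3)(3) + -2 = 7
∂L/∂y = 2(y - t) = 2(7 - -1) = 16
∂y/∂b = 1
∂L/∂b = ∂L/∂y · ∂y/∂b = 16 × 1 = 16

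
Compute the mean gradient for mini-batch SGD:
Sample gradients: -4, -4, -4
Average gradient = -4

Average = (1/3)(-4 + -4 + -4) = -12/3 = -4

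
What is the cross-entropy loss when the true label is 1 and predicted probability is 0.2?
L = 1.609

L = -1·log(0.2) - 0·log(0.8) = -log(0.2) = 1.609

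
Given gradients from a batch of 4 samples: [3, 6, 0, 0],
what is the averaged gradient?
Average gradient = 2.25

Average = (1/4)(3 + 6 + 0 + 0) = 9/4 = 2.25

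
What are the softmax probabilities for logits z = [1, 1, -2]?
p = [0.4879, 0.4879, 0.0243]

exp(z) = [2.718, 2.718, 0.1353]
Sum = 5.572
p = [0.4879, 0.4879, 0.0243]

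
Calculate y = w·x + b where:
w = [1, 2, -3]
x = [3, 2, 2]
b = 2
y = 3

y = (1)(3) + (2)(2) + (-3)(2) + 2 = 3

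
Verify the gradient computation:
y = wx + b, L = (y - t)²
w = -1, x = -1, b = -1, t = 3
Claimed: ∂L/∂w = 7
Incorrect

y = (-1)(-1) + -1 = 0
∂L/∂y = 2(y - t) = 2(0 - 3) = -6
∂y/∂w = x = -1
∂L/∂w = -6 × -1 = 6

Claimed value: 7
Incorrect: The correct gradient is 6.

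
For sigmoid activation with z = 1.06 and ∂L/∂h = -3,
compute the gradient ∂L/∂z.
∂L/∂z = -0.5733

σ(1.06) = 0.7427
σ'(1.06) = σ(1.06)(1 - σ(1.06)) = 0.7427 × 0.2573 = 0.1911
∂L/∂z = ∂L/∂h · σ'(z) = -3 × 0.1911 = -0.5733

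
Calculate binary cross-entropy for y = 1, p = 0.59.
L = 0.5276

L = -1·log(0.59) - 0·log(0.41) = -log(0.59) = 0.5276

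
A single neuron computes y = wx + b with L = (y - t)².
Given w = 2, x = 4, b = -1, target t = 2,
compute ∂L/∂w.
∂L/∂w = 40

y = wx + b = (2)(4) + -1 = 7
∂L/∂y = 2(y - t) = 2(7 - 2) = 10
∂y/∂w = x = 4
∂L/∂w = ∂L/∂y · ∂y/∂w = 10 × 4 = 40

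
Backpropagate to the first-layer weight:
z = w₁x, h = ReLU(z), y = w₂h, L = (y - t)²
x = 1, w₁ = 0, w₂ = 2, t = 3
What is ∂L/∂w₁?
∂L/∂w₁ = 0

Forward pass:
z = w₁x = 0×1 = 0
h = ReLU(0) = 0
y = w₂h = 2×0 = 0

Backward pass:
∂L/∂y = 2(y - t) = 2(0 - 3) = -6
∂y/∂h = w₂ = 2
∂h/∂z = 0 (ReLU derivative)
∂z/∂w₁ = x = 1

∂L/∂w₁ = -6 × 2 × 0 × 1 = 0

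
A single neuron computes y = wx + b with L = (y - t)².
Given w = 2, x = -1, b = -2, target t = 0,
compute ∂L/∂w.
∂L/∂w = 8

y = wx + b = (2)(-1) + -2 = -4
∂L/∂y = 2(y - t) = 2(-4 - 0) = -8
∂y/∂w = x = -1
∂L/∂w = ∂L/∂y · ∂y/∂w = -8 × -1 = 8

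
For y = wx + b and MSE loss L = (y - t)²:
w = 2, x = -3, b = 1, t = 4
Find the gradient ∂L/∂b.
∂L/∂b = -18

y = wx + b = (2)(-3) + 1 = -5
∂L/∂y = 2(y - t) = 2(-5 - 4) = -18
∂y/∂b = 1
∂L/∂b = ∂L/∂y · ∂y/∂b = -18 × 1 = -18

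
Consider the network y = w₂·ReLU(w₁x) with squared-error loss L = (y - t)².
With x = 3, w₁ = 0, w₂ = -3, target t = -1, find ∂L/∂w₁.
∂L/∂w₁ = 0

Forward pass:
z = w₁x = 0×3 = 0
h = ReLU(0) = 0
y = w₂h = -3×0 = 0

Backward pass:
∂L/∂y = 2(y - t) = 2(0 - -1) = 2
∂y/∂h = w₂ = -3
∂h/∂z = 0 (ReLU derivative)
∂z/∂w₁ = x = 3

∂L/∂w₁ = 2 × -3 × 0 × 3 = 0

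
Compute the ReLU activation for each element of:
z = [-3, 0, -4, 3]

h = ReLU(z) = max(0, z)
h = [0, 0, 0, 3]

ReLU applied element-wise: max(0,-3)=0, max(0,0)=0, max(0,-4)=0, max(0,3)=3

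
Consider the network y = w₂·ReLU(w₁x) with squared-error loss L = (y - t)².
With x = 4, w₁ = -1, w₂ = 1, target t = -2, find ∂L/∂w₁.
∂L/∂w₁ = 0

Forward pass:
z = w₁x = -1×4 = -4
h = ReLU(-4) = 0
y = w₂h = 1×0 = 0

Backward pass:
∂L/∂y = 2(y - t) = 2(0 - -2) = 4
∂y/∂h = w₂ = 1
∂h/∂z = 0 (ReLU derivative)
∂z/∂w₁ = x = 4

∂L/∂w₁ = 4 × 1 × 0 × 4 = 0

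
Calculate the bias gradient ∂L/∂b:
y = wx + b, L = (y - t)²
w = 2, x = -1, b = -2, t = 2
∂L/∂b = -12

y = wx + b = (2)(-1) + -2 = -4
∂L/∂y = 2(y - t) = 2(-4 - 2) = -12
∂y/∂b = 1
∂L/∂b = ∂L/∂y · ∂y/∂b = -12 × 1 = -12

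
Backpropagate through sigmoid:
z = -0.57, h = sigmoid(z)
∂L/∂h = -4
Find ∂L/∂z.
∂L/∂z = -0.923

σ(-0.57) = 0.3612
σ'(-0.57) = σ(-0.57)(1 - σ(-0.57)) = 0.3612 × 0.6388 = 0.2307
∂L/∂z = ∂L/∂h · σ'(z) = -4 × 0.2307 = -0.923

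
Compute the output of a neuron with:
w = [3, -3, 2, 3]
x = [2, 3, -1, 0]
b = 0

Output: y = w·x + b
y = -5

y = (3)(2) + (-3)(3) + (2)(-1) + (3)(0) + 0 = -5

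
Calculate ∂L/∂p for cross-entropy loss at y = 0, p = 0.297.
∂L/∂p = 1.422

∂L/∂p = -y/p + (1-y)/(1-p) = 0 + 1/0.703 = 1.422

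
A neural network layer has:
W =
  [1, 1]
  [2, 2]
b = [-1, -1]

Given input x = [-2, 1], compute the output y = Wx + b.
y = [-2, -3]

Wx = [1×-2 + 1×1, 2×-2 + 2×1]
   = [-1, -2]
y = Wx + b = [-1 + -1, -2 + -1] = [-2, -3]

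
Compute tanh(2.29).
0.9797

tanh(2.29) = (e^(2.29) - e^(-2.29))/(e^(2.29) + e^(-2.29)) = 0.9797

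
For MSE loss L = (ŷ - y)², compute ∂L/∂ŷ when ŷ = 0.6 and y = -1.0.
∂L/∂ŷ = 3.2

∂L/∂ŷ = 2(ŷ - y) = 2(0.6 - -1.0) = 2(1.6) = 3.2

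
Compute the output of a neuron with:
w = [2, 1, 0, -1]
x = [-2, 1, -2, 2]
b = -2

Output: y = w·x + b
y = -7

y = (2)(-2) + (1)(1) + (0)(-2) + (-1)(2) + -2 = -7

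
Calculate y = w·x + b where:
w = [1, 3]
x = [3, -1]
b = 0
y = 0

y = (1)(3) + (3)(-1) + 0 = 0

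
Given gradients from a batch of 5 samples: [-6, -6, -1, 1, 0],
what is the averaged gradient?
Average gradient = -2.4

Average = (1/5)(-6 + -6 + -1 + 1 + 0) = -12/5 = -2.4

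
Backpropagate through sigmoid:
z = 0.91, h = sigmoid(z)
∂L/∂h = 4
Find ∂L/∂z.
∂L/∂z = 0.8185

σ(0.91) = 0.713
σ'(0.91) = σ(0.91)(1 - σ(0.91)) = 0.713 × 0.287 = 0.2046
∂L/∂z = ∂L/∂h · σ'(z) = 4 × 0.2046 = 0.8185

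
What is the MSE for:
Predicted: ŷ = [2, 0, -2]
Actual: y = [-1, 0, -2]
MSE = 3

MSE = (1/3)((2--1)² + (0-0)² + (-2--2)²) = (1/3)(9 + 0 + 0) = 3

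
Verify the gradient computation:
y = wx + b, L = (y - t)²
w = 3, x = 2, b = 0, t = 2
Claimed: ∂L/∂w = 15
Incorrect

y = (3)(2) + 0 = 6
∂L/∂y = 2(y - t) = 2(6 - 2) = 8
∂y/∂w = x = 2
∂L/∂w = 8 × 2 = 16

Claimed value: 15
Incorrect: The correct gradient is 16.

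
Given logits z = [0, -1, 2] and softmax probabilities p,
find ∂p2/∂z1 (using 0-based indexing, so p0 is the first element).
∂p2/∂z1 = -0.03545

p = softmax(z) = [0.1142, 0.04201, 0.8438]
p2 = 0.8438, p1 = 0.04201

∂p2/∂z1 = -p2 × p1 = -0.8438 × 0.04201 = -0.03545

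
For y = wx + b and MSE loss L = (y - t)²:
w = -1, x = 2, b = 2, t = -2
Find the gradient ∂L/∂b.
∂L/∂b = 4

y = wx + b = (-1)(2) + 2 = 0
∂L/∂y = 2(y - t) = 2(0 - -2) = 4
∂y/∂b = 1
∂L/∂b = ∂L/∂y · ∂y/∂b = 4 × 1 = 4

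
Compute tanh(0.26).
0.2543

tanh(0.26) = (e^(0.26) - e^(-0.26))/(e^(0.26) + e^(-0.26)) = 0.2543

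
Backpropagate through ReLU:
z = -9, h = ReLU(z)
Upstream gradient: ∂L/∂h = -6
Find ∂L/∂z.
∂L/∂z = 0

h = ReLU(-9) = 0
Since z < 0: ∂h/∂z = 0
∂L/∂z = ∂L/∂h · ∂h/∂z = -6 × 0 = 0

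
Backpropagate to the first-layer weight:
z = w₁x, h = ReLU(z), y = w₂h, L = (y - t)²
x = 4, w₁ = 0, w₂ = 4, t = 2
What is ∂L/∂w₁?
∂L/∂w₁ = 0

Forward pass:
z = w₁x = 0×4 = 0
h = ReLU(0) = 0
y = w₂h = 4×0 = 0

Backward pass:
∂L/∂y = 2(y - t) = 2(0 - 2) = -4
∂y/∂h = w₂ = 4
∂h/∂z = 0 (ReLU derivative)
∂z/∂w₁ = x = 4

∂L/∂w₁ = -4 × 4 × 0 × 4 = 0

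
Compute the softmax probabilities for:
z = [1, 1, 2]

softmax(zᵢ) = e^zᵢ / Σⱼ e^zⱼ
p = [0.2119, 0.2119, 0.5761]

exp(z) = [2.718, 2.718, 7.389]
Sum = 12.83
p = [0.2119, 0.2119, 0.5761]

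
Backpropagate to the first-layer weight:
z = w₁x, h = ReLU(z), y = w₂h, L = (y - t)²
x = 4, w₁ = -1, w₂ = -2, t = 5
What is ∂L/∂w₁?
∂L/∂w₁ = 0

Forward pass:
z = w₁x = -1×4 = -4
h = ReLU(-4) = 0
y = w₂h = -2×0 = 0

Backward pass:
∂L/∂y = 2(y - t) = 2(0 - 5) = -10
∂y/∂h = w₂ = -2
∂h/∂z = 0 (ReLU derivative)
∂z/∂w₁ = x = 4

∂L/∂w₁ = -10 × -2 × 0 × 4 = 0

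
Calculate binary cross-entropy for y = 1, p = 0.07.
L = 2.659

L = -1·log(0.07) - 0·log(0.93) = -log(0.07) = 2.659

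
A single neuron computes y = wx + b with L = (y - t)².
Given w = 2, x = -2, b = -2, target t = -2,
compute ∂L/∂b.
∂L/∂b = -8

y = wx + b = (2)(-2) + -2 = -6
∂L/∂y = 2(y - t) = 2(-6 - -2) = -8
∂y/∂b = 1
∂L/∂b = ∂L/∂y · ∂y/∂b = -8 × 1 = -8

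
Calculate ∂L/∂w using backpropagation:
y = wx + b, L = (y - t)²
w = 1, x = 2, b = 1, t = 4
∂L/∂w = -4

y = wx + b = (1)(2) + 1 = 3
∂L/∂y = 2(y - t) = 2(3 - 4) = -2
∂y/∂w = x = 2
∂L/∂w = ∂L/∂y · ∂y/∂w = -2 × 2 = -4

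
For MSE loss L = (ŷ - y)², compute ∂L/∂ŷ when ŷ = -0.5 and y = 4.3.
∂L/∂ŷ = -9.6

∂L/∂ŷ = 2(ŷ - y) = 2(-0.5 - 4.3) = 2(-4.8) = -9.6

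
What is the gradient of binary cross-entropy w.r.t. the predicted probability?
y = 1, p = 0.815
∂L/∂p = -1.227

∂L/∂p = -y/p + (1-y)/(1-p) = -1/0.815 + 0 = -1.227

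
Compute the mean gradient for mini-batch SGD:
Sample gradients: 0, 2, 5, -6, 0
Average gradient = 0.2

Average = (1/5)(0 + 2 + 5 + -6 + 0) = 1/5 = 0.2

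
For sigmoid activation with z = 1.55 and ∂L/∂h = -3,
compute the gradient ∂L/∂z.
∂L/∂z = -0.4333

σ(1.55) = 0.8249
σ'(1.55) = σ(1.55)(1 - σ(1.55)) = 0.8249 × 0.1751 = 0.1444
∂L/∂z = ∂L/∂h · σ'(z) = -3 × 0.1444 = -0.4333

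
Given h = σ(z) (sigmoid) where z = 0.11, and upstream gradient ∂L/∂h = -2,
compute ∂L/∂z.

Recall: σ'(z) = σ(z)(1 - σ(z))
∂L/∂z = -0.4985

σ(0.11) = 0.5275
σ'(0.11) = σ(0.11)(1 - σ(0.11)) = 0.5275 × 0.4725 = 0.2492
∂L/∂z = ∂L/∂h · σ'(z) = -2 × 0.2492 = -0.4985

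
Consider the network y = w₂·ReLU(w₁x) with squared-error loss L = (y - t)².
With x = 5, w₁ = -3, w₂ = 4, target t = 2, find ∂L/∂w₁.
∂L/∂w₁ = 0

Forward pass:
z = w₁x = -3×5 = -15
h = ReLU(-15) = 0
y = w₂h = 4×0 = 0

Backward pass:
∂L/∂y = 2(y - t) = 2(0 - 2) = -4
∂y/∂h = w₂ = 4
∂h/∂z = 0 (ReLU derivative)
∂z/∂w₁ = x = 5

∂L/∂w₁ = -4 × 4 × 0 × 5 = 0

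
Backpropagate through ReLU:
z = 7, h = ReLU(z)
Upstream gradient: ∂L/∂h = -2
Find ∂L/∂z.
∂L/∂z = -2

h = ReLU(7) = 7
Since z > 0: ∂h/∂z = 1
∂L/∂z = ∂L/∂h · ∂h/∂z = -2 × 1 = -2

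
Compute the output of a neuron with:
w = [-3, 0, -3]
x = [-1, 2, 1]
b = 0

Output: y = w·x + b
y = 0

y = (-3)(-1) + (0)(2) + (-3)(1) + 0 = 0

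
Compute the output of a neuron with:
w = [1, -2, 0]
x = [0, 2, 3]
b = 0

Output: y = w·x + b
y = -4

y = (1)(0) + (-2)(2) + (0)(3) + 0 = -4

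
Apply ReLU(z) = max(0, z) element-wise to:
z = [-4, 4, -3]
h = [0, 4, 0]

ReLU applied element-wise: max(0,-4)=0, max(0,4)=4, max(0,-3)=0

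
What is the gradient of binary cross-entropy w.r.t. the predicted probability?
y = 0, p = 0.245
∂L/∂p = 1.325

∂L/∂p = -y/p + (1-y)/(1-p) = 0 + 1/0.755 = 1.325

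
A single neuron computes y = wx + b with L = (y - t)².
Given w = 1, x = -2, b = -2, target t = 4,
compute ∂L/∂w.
∂L/∂w = 32

y = wx + b = (1)(-2) + -2 = -4
∂L/∂y = 2(y - t) = 2(-4 - 4) = -16
∂y/∂w = x = -2
∂L/∂w = ∂L/∂y · ∂y/∂w = -16 × -2 = 32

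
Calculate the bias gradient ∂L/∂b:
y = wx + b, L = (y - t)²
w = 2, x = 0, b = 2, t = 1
∂L/∂b = 2

y = wx + b = (2)(0) + 2 = 2
∂L/∂y = 2(y - t) = 2(2 - 1) = 2
∂y/∂b = 1
∂L/∂b = ∂L/∂y · ∂y/∂b = 2 × 1 = 2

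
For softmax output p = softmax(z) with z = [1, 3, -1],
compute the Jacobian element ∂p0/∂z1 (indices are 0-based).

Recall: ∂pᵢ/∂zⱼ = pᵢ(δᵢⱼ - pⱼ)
∂p0/∂z1 = -0.1017

p = softmax(z) = [0.1173, 0.8668, 0.01588]
p0 = 0.1173, p1 = 0.8668

∂p0/∂z1 = -p0 × p1 = -0.1173 × 0.8668 = -0.1017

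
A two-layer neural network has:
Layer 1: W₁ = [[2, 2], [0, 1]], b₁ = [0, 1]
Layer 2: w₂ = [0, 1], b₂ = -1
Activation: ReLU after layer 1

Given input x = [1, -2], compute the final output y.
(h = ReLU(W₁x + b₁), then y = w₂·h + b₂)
y = -1

Layer 1 pre-activation: z₁ = [-2, -1]
After ReLU: h = [0, 0]
Layer 2 output: y = 0×0 + 1×0 + -1 = -1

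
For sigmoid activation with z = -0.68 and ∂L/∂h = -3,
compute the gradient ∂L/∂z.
∂L/∂z = -0.6696

σ(-0.68) = 0.3363
σ'(-0.68) = σ(-0.68)(1 - σ(-0.68)) = 0.3363 × 0.6637 = 0.2232
∂L/∂z = ∂L/∂h · σ'(z) = -3 × 0.2232 = -0.6696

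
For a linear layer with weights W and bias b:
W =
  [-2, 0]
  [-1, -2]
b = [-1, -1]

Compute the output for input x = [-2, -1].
y = [3, 3]

Wx = [-2×-2 + 0×-1, -1×-2 + -2×-1]
   = [4, 4]
y = Wx + b = [4 + -1, 4 + -1] = [3, 3]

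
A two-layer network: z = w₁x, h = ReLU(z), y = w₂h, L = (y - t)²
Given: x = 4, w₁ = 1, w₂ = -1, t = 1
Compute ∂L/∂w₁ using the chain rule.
∂L/∂w₁ = 40

Forward pass:
z = w₁x = 1×4 = 4
h = ReLU(4) = 4
y = w₂h = -1×4 = -4

Backward pass:
∂L/∂y = 2(y - t) = 2(-4 - 1) = -10
∂y/∂h = w₂ = -1
∂h/∂z = 1 (ReLU derivative)
∂z/∂w₁ = x = 4

∂L/∂w₁ = -10 × -1 × 1 × 4 = 40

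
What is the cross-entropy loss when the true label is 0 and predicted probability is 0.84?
L = 1.833

L = -0·log(0.84) - 1·log(0.16) = -log(0.16) = 1.833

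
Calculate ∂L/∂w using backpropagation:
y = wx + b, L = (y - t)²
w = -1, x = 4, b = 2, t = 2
∂L/∂w = -32

y = wx + b = (-1)(4) + 2 = -2
∂L/∂y = 2(y - t) = 2(-2 - 2) = -8
∂y/∂w = x = 4
∂L/∂w = ∂L/∂y · ∂y/∂w = -8 × 4 = -32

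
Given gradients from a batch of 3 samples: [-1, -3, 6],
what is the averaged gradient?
Average gradient = 0.6667

Average = (1/3)(-1 + -3 + 6) = 2/3 = 0.6667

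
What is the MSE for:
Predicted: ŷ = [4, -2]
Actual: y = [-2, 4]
MSE = 36

MSE = (1/2)((4--2)² + (-2-4)²) = (1/2)(36 + 36) = 36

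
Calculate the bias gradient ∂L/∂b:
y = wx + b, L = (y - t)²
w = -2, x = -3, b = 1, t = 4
∂L/∂b = 6

y = wx + b = (-2)(-3) + 1 = 7
∂L/∂y = 2(y - t) = 2(7 - 4) = 6
∂y/∂b = 1
∂L/∂b = ∂L/∂y · ∂y/∂b = 6 × 1 = 6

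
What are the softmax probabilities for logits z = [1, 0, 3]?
p = [0.1142, 0.042, 0.8438]

exp(z) = [2.718, 1, 20.09]
Sum = 23.8
p = [0.1142, 0.042, 0.8438]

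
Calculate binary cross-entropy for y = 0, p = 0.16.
L = 0.1744

L = -0·log(0.16) - 1·log(0.84) = -log(0.84) = 0.1744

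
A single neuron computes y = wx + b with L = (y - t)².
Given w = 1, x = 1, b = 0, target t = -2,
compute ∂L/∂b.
∂L/∂b = 6

y = wx + b = (1)(1) + 0 = 1
∂L/∂y = 2(y - t) = 2(1 - -2) = 6
∂y/∂b = 1
∂L/∂b = ∂L/∂y · ∂y/∂b = 6 × 1 = 6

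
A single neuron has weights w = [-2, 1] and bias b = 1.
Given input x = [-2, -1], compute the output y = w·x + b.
y = 4

y = (-2)(-2) + (1)(-1) + 1 = 4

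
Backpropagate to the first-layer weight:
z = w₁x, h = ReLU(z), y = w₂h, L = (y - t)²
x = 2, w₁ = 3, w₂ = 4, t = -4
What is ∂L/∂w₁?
∂L/∂w₁ = 448

Forward pass:
z = w₁x = 3×2 = 6
h = ReLU(6) = 6
y = w₂h = 4×6 = 24

Backward pass:
∂L/∂y = 2(y - t) = 2(24 - -4) = 56
∂y/∂h = w₂ = 4
∂h/∂z = 1 (ReLU derivative)
∂z/∂w₁ = x = 2

∂L/∂w₁ = 56 × 4 × 1 × 2 = 448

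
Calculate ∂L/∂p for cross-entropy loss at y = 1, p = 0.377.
∂L/∂p = -2.653

∂L/∂p = -y/p + (1-y)/(1-p) = -1/0.377 + 0 = -2.653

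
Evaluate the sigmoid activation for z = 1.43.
0.8069

sigmoid(1.43) = 1/(1 + e^(-1.43)) = 1/(1 + 0.2393) = 0.8069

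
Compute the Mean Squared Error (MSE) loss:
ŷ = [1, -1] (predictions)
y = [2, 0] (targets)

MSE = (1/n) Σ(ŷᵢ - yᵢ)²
MSE = 1

MSE = (1/2)((1-2)² + (-1-0)²) = (1/2)(1 + 1) = 1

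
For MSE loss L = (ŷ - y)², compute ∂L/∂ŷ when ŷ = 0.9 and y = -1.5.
∂L/∂ŷ = 4.8

∂L/∂ŷ = 2(ŷ - y) = 2(0.9 - -1.5) = 2(2.4) = 4.8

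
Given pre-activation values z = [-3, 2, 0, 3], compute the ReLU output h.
h = [0, 2, 0, 3]

ReLU applied element-wise: max(0,-3)=0, max(0,2)=2, max(0,0)=0, max(0,3)=3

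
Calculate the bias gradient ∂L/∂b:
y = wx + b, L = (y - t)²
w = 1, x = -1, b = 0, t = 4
∂L/∂b = -10

y = wx + b = (1)(-1) + 0 = -1
∂L/∂y = 2(y - t) = 2(-1 - 4) = -10
∂y/∂b = 1
∂L/∂b = ∂L/∂y · ∂y/∂b = -10 × 1 = -10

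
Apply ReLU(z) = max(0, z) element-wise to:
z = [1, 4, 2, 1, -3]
h = [1, 4, 2, 1, 0]

ReLU applied element-wise: max(0,1)=1, max(0,4)=4, max(0,2)=2, max(0,1)=1, max(0,-3)=0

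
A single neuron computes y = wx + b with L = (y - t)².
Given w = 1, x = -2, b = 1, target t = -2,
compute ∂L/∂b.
∂L/∂b = 2

y = wx + b = (1)(-2) + 1 = -1
∂L/∂y = 2(y - t) = 2(-1 - -2) = 2
∂y/∂b = 1
∂L/∂b = ∂L/∂y · ∂y/∂b = 2 × 1 = 2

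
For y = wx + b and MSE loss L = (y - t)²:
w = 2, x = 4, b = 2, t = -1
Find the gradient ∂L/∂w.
∂L/∂w = 88

y = wx + b = (2)(4) + 2 = 10
∂L/∂y = 2(y - t) = 2(10 - -1) = 22
∂y/∂w = x = 4
∂L/∂w = ∂L/∂y · ∂y/∂w = 22 × 4 = 88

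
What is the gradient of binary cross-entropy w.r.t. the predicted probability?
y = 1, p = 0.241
∂L/∂p = -4.149

∂L/∂p = -y/p + (1-y)/(1-p) = -1/0.241 + 0 = -4.149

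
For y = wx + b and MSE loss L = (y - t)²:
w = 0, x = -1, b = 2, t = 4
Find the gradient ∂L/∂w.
∂L/∂w = 4

y = wx + b = (0)(-1) + 2 = 2
∂L/∂y = 2(y - t) = 2(2 - 4) = -4
∂y/∂w = x = -1
∂L/∂w = ∂L/∂y · ∂y/∂w = -4 × -1 = 4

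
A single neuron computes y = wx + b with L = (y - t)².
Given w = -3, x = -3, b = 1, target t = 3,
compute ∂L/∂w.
∂L/∂w = -42

y = wx + b = (-3)(-3) + 1 = 10
∂L/∂y = 2(y - t) = 2(10 - 3) = 14
∂y/∂w = x = -3
∂L/∂w = ∂L/∂y · ∂y/∂w = 14 × -3 = -42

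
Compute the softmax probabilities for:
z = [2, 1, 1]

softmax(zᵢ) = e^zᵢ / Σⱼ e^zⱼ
p = [0.5761, 0.2119, 0.2119]

exp(z) = [7.389, 2.718, 2.718]
Sum = 12.83
p = [0.5761, 0.2119, 0.2119]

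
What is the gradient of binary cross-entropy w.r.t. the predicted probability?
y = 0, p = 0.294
∂L/∂p = 1.416

∂L/∂p = -y/p + (1-y)/(1-p) = 0 + 1/0.706 = 1.416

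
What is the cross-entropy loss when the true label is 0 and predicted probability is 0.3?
L = 0.3567

L = -0·log(0.3) - 1·log(0.7) = -log(0.7) = 0.3567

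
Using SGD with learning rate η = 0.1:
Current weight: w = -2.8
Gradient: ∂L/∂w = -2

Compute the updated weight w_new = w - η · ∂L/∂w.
w_new = -2.6

w_new = w - η·∂L/∂w = -2.8 - 0.1×(-2) = -2.8 - (-0.2) = -2.6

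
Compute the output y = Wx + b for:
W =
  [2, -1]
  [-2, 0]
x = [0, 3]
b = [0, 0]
y = [-3, 0]

Wx = [2×0 + -1×3, -2×0 + 0×3]
   = [-3, 0]
y = Wx + b = [-3 + 0, 0 + 0] = [-3, 0]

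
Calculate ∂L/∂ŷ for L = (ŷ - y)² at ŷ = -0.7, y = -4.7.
∂L/∂ŷ = 8.0

∂L/∂ŷ = 2(ŷ - y) = 2(-0.7 - -4.7) = 2(4.0) = 8.0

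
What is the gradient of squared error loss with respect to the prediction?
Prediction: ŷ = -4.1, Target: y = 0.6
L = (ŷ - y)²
∂L/∂ŷ = -9.4

∂L/∂ŷ = 2(ŷ - y) = 2(-4.1 - 0.6) = 2(-4.7) = -9.4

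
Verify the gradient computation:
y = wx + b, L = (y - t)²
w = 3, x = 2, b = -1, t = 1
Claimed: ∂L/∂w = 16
Correct

y = (3)(2) + -1 = 5
∂L/∂y = 2(y - t) = 2(5 - 1) = 8
∂y/∂w = x = 2
∂L/∂w = 8 × 2 = 16

Claimed value: 16
Correct: The correct gradient is 16.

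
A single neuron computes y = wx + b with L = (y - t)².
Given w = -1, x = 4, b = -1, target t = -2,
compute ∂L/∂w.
∂L/∂w = -24

y = wx + b = (-1)(4) + -1 = -5
∂L/∂y = 2(y - t) = 2(-5 - -2) = -6
∂y/∂w = x = 4
∂L/∂w = ∂L/∂y · ∂y/∂w = -6 × 4 = -24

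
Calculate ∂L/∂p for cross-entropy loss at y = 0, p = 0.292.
∂L/∂p = 1.412

∂L/∂p = -y/p + (1-y)/(1-p) = 0 + 1/0.708 = 1.412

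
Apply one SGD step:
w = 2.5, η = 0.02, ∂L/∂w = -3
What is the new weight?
w_new = 2.56

w_new = w - η·∂L/∂w = 2.5 - 0.02×(-3) = 2.5 - (-0.06) = 2.56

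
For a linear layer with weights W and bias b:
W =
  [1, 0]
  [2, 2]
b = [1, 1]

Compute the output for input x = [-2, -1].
y = [-1, -5]

Wx = [1×-2 + 0×-1, 2×-2 + 2×-1]
   = [-2, -6]
y = Wx + b = [-2 + 1, -6 + 1] = [-1, -5]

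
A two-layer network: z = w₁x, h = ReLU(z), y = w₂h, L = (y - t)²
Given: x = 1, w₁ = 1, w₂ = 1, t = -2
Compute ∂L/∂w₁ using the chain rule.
∂L/∂w₁ = 6

Forward pass:
z = w₁x = 1×1 = 1
h = ReLU(1) = 1
y = w₂h = 1×1 = 1

Backward pass:
∂L/∂y = 2(y - t) = 2(1 - -2) = 6
∂y/∂h = w₂ = 1
∂h/∂z = 1 (ReLU derivative)
∂z/∂w₁ = x = 1

∂L/∂w₁ = 6 × 1 × 1 × 1 = 6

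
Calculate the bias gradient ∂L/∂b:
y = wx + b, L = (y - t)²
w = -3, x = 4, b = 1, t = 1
∂L/∂b = -24

y = wx + b = (-3)(4) + 1 = -11
∂L/∂y = 2(y - t) = 2(-11 - 1) = -24
∂y/∂b = 1
∂L/∂b = ∂L/∂y · ∂y/∂b = -24 × 1 = -24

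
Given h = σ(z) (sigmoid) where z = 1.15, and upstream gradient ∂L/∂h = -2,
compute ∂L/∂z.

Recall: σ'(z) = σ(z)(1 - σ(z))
∂L/∂z = -0.3653

σ(1.15) = 0.7595
σ'(1.15) = σ(1.15)(1 - σ(1.15)) = 0.7595 × 0.2405 = 0.1827
∂L/∂z = ∂L/∂h · σ'(z) = -2 × 0.1827 = -0.3653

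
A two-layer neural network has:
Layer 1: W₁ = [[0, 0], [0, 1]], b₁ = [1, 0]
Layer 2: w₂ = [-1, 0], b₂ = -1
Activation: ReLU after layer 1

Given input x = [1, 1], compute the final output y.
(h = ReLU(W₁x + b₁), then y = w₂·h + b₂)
y = -2

Layer 1 pre-activation: z₁ = [1, 1]
After ReLU: h = [1, 1]
Layer 2 output: y = -1×1 + 0×1 + -1 = -2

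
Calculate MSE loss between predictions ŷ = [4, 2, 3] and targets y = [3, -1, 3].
MSE = 3.333

MSE = (1/3)((4-3)² + (2--1)² + (3-3)²) = (1/3)(1 + 9 + 0) = 3.333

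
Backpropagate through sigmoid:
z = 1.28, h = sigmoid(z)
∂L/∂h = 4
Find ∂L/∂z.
∂L/∂z = 0.6809

σ(1.28) = 0.7824
σ'(1.28) = σ(1.28)(1 - σ(1.28)) = 0.7824 × 0.2176 = 0.1702
∂L/∂z = ∂L/∂h · σ'(z) = 4 × 0.1702 = 0.6809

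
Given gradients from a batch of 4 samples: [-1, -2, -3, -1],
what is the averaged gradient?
Average gradient = -1.75

Average = (1/4)(-1 + -2 + -3 + -1) = -7/4 = -1.75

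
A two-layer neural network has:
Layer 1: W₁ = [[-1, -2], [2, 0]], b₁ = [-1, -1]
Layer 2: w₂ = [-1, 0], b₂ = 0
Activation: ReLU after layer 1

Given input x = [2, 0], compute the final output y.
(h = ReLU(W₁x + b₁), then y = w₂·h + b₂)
y = 0

Layer 1 pre-activation: z₁ = [-3, 3]
After ReLU: h = [0, 3]
Layer 2 output: y = -1×0 + 0×3 + 0 = 0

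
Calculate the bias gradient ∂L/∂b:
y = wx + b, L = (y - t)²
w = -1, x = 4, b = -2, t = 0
∂L/∂b = -12

y = wx + b = (-1)(4) + -2 = -6
∂L/∂y = 2(y - t) = 2(-6 - 0) = -12
∂y/∂b = 1
∂L/∂b = ∂L/∂y · ∂y/∂b = -12 × 1 = -12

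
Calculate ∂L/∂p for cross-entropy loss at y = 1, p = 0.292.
∂L/∂p = -3.425

∂L/∂p = -y/p + (1-y)/(1-p) = -1/0.292 + 0 = -3.425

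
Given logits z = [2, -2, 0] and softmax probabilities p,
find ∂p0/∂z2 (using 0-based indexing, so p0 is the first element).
∂p0/∂z2 = -0.1017

p = softmax(z) = [0.8668, 0.01588, 0.1173]
p0 = 0.8668, p2 = 0.1173

∂p0/∂z2 = -p0 × p2 = -0.8668 × 0.1173 = -0.1017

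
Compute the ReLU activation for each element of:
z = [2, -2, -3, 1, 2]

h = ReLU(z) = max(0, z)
h = [2, 0, 0, 1, 2]

ReLU applied element-wise: max(0,2)=2, max(0,-2)=0, max(0,-3)=0, max(0,1)=1, max(0,2)=2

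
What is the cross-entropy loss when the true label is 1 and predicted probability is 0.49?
L = 0.7133

L = -1·log(0.49) - 0·log(0.51) = -log(0.49) = 0.7133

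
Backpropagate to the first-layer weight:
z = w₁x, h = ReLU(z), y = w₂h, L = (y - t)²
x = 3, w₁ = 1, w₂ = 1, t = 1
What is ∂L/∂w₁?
∂L/∂w₁ = 12

Forward pass:
z = w₁x = 1×3 = 3
h = ReLU(3) = 3
y = w₂h = 1×3 = 3

Backward pass:
∂L/∂y = 2(y - t) = 2(3 - 1) = 4
∂y/∂h = w₂ = 1
∂h/∂z = 1 (ReLU derivative)
∂z/∂w₁ = x = 3

∂L/∂w₁ = 4 × 1 × 1 × 3 = 12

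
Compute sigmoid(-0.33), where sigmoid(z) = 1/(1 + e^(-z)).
0.4182

sigmoid(-0.33) = 1/(1 + e^(0.33)) = 1/(1 + 1.391) = 0.4182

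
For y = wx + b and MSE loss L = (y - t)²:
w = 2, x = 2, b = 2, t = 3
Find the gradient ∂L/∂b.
∂L/∂b = 6

y = wx + b = (2)(2) + 2 = 6
∂L/∂y = 2(y - t) = 2(6 - 3) = 6
∂y/∂b = 1
∂L/∂b = ∂L/∂y · ∂y/∂b = 6 × 1 = 6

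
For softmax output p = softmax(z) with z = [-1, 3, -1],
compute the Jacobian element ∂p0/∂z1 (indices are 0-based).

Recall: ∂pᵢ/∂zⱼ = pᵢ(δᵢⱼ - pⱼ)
∂p0/∂z1 = -0.01704

p = softmax(z) = [0.01767, 0.9647, 0.01767]
p0 = 0.01767, p1 = 0.9647

∂p0/∂z1 = -p0 × p1 = -0.01767 × 0.9647 = -0.01704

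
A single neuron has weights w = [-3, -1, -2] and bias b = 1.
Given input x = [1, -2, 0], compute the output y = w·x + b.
y = 0

y = (-3)(1) + (-1)(-2) + (-2)(0) + 1 = 0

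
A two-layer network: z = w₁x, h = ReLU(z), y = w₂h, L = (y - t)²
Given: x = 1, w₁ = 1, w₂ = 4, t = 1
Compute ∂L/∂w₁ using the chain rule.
∂L/∂w₁ = 24

Forward pass:
z = w₁x = 1×1 = 1
h = ReLU(1) = 1
y = w₂h = 4×1 = 4

Backward pass:
∂L/∂y = 2(y - t) = 2(4 - 1) = 6
∂y/∂h = w₂ = 4
∂h/∂z = 1 (ReLU derivative)
∂z/∂w₁ = x = 1

∂L/∂w₁ = 6 × 4 × 1 × 1 = 24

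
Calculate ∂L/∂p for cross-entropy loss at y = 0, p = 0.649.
∂L/∂p = 2.849

∂L/∂p = -y/p + (1-y)/(1-p) = 0 + 1/0.351 = 2.849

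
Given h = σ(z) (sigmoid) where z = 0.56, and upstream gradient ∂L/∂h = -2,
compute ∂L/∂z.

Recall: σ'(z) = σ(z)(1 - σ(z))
∂L/∂z = -0.4628

σ(0.56) = 0.6365
σ'(0.56) = σ(0.56)(1 - σ(0.56)) = 0.6365 × 0.3635 = 0.2314
∂L/∂z = ∂L/∂h · σ'(z) = -2 × 0.2314 = -0.4628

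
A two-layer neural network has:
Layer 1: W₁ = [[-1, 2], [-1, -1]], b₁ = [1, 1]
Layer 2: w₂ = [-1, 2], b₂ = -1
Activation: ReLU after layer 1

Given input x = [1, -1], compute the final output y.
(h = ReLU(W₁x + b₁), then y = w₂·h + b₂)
y = 1

Layer 1 pre-activation: z₁ = [-2, 1]
After ReLU: h = [0, 1]
Layer 2 output: y = -1×0 + 2×1 + -1 = 1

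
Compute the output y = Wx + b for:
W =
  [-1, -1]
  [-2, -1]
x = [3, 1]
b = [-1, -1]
y = [-5, -8]

Wx = [-1×3 + -1×1, -2×3 + -1×1]
   = [-4, -7]
y = Wx + b = [-4 + -1, -7 + -1] = [-5, -8]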